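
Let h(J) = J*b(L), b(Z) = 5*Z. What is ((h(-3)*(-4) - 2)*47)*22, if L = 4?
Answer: 246092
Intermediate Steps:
h(J) = 20*J (h(J) = J*(5*4) = J*20 = 20*J)
((h(-3)*(-4) - 2)*47)*22 = (((20*(-3))*(-4) - 2)*47)*22 = ((-60*(-4) - 2)*47)*22 = ((240 - 2)*47)*22 = (238*47)*22 = 11186*22 = 246092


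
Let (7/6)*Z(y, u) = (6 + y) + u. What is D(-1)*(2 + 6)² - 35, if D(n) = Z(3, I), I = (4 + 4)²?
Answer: 27787/7 ≈ 3969.6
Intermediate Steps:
I = 64 (I = 8² = 64)
Z(y, u) = 36/7 + 6*u/7 + 6*y/7 (Z(y, u) = 6*((6 + y) + u)/7 = 6*(6 + u + y)/7 = 36/7 + 6*u/7 + 6*y/7)
D(n) = 438/7 (D(n) = 36/7 + (6/7)*64 + (6/7)*3 = 36/7 + 384/7 + 18/7 = 438/7)
D(-1)*(2 + 6)² - 35 = 438*(2 + 6)²/7 - 35 = (438/7)*8² - 35 = (438/7)*64 - 35 = 28032/7 - 35 = 27787/7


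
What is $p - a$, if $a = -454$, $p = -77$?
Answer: $377$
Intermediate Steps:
$p - a = -77 - -454 = -77 + 454 = 377$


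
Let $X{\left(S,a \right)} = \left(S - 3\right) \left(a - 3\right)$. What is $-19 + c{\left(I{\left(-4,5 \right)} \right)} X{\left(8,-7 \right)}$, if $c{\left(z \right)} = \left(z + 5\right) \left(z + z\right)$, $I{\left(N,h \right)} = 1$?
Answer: $-619$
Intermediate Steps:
$X{\left(S,a \right)} = \left(-3 + S\right) \left(-3 + a\right)$
$c{\left(z \right)} = 2 z \left(5 + z\right)$ ($c{\left(z \right)} = \left(5 + z\right) 2 z = 2 z \left(5 + z\right)$)
$-19 + c{\left(I{\left(-4,5 \right)} \right)} X{\left(8,-7 \right)} = -19 + 2 \cdot 1 \left(5 + 1\right) \left(9 - 24 - -21 + 8 \left(-7\right)\right) = -19 + 2 \cdot 1 \cdot 6 \left(9 - 24 + 21 - 56\right) = -19 + 12 \left(-50\right) = -19 - 600 = -619$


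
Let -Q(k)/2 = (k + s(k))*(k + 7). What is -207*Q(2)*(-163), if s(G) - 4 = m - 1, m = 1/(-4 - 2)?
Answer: -2935467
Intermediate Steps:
m = -⅙ (m = 1/(-6) = -⅙ ≈ -0.16667)
s(G) = 17/6 (s(G) = 4 + (-⅙ - 1) = 4 - 7/6 = 17/6)
Q(k) = -2*(7 + k)*(17/6 + k) (Q(k) = -2*(k + 17/6)*(k + 7) = -2*(17/6 + k)*(7 + k) = -2*(7 + k)*(17/6 + k))
-207*Q(2)*(-163) = -207*(-119/3 - 2*2² - 59/3*2)*(-163) = -207*(-119/3 - 2*4 - 118/3)*(-163) = -207*(-119/3 - 8 - 118/3)*(-163) = -207*(-87)*(-163) = 18009*(-163) = -2935467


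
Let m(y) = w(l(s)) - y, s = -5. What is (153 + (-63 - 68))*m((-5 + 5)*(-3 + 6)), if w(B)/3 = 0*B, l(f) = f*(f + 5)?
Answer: 0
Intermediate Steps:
l(f) = f*(5 + f)
w(B) = 0 (w(B) = 3*(0*B) = 3*0 = 0)
m(y) = -y (m(y) = 0 - y = -y)
(153 + (-63 - 68))*m((-5 + 5)*(-3 + 6)) = (153 + (-63 - 68))*(-(-5 + 5)*(-3 + 6)) = (153 - 131)*(-0*3) = 22*(-1*0) = 22*0 = 0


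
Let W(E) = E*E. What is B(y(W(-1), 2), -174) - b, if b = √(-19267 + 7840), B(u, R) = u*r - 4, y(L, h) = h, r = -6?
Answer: -16 - I*√11427 ≈ -16.0 - 106.9*I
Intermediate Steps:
W(E) = E²
B(u, R) = -4 - 6*u (B(u, R) = u*(-6) - 4 = -6*u - 4 = -4 - 6*u)
b = I*√11427 (b = √(-11427) = I*√11427 ≈ 106.9*I)
B(y(W(-1), 2), -174) - b = (-4 - 6*2) - I*√11427 = (-4 - 12) - I*√11427 = -16 - I*√11427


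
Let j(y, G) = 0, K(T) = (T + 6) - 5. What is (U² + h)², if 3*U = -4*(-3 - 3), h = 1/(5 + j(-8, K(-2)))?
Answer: 103041/25 ≈ 4121.6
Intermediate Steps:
K(T) = 1 + T (K(T) = (6 + T) - 5 = 1 + T)
h = ⅕ (h = 1/(5 + 0) = 1/5 = ⅕ ≈ 0.20000)
U = 8 (U = (-4*(-3 - 3))/3 = (-4*(-6))/3 = (⅓)*24 = 8)
(U² + h)² = (8² + ⅕)² = (64 + ⅕)² = (321/5)² = 103041/25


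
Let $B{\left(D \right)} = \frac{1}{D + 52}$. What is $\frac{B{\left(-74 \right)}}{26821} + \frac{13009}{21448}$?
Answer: $\frac{3838047555}{6327824888} \approx 0.60653$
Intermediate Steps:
$B{\left(D \right)} = \frac{1}{52 + D}$
$\frac{B{\left(-74 \right)}}{26821} + \frac{13009}{21448} = \frac{1}{\left(52 - 74\right) 26821} + \frac{13009}{21448} = \frac{1}{-22} \cdot \frac{1}{26821} + 13009 \cdot \frac{1}{21448} = \left(- \frac{1}{22}\right) \frac{1}{26821} + \frac{13009}{21448} = - \frac{1}{590062} + \frac{13009}{21448} = \frac{3838047555}{6327824888}$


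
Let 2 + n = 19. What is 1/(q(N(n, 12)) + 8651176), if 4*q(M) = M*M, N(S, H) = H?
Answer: 1/8651212 ≈ 1.1559e-7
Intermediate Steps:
n = 17 (n = -2 + 19 = 17)
q(M) = M**2/4 (q(M) = (M*M)/4 = M**2/4)
1/(q(N(n, 12)) + 8651176) = 1/((1/4)*12**2 + 8651176) = 1/((1/4)*144 + 8651176) = 1/(36 + 8651176) = 1/8651212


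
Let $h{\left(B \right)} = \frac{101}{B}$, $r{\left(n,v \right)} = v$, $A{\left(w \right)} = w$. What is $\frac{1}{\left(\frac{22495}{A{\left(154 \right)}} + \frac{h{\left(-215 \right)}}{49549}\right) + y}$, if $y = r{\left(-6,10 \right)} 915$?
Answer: $\frac{149142490}{1386439238661} \approx 0.00010757$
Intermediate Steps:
$y = 9150$ ($y = 10 \cdot 915 = 9150$)
$\frac{1}{\left(\frac{22495}{A{\left(154 \right)}} + \frac{h{\left(-215 \right)}}{49549}\right) + y} = \frac{1}{\left(\frac{22495}{154} + \frac{101 \frac{1}{-215}}{49549}\right) + 9150} = \frac{1}{\left(22495 \cdot \frac{1}{154} + 101 \left(- \frac{1}{215}\right) \frac{1}{49549}\right) + 9150} = \frac{1}{\left(\frac{2045}{14} - \frac{101}{10653035}\right) + 9150} = \frac{1}{\frac{21785455161}{149142490} + 9150} = \frac{1}{\frac{1386439238661}{149142490}} = \frac{149142490}{1386439238661}$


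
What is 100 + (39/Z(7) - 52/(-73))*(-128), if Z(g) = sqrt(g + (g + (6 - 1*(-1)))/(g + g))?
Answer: 644/73 - 1248*sqrt(2) ≈ -1756.1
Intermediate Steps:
Z(g) = sqrt(g + (7 + g)/(2*g)) (Z(g) = sqrt(g + (g + (6 + 1))/((2*g))) = sqrt(g + (g + 7)*(1/(2*g))) = sqrt(g + (7 + g)*(1/(2*g))) = sqrt(g + (7 + g)/(2*g)))
100 + (39/Z(7) - 52/(-73))*(-128) = 100 + (39/((sqrt(2 + 4*7 + 14/7)/2)) - 52/(-73))*(-128) = 100 + (39/((sqrt(2 + 28 + 14*(1/7))/2)) - 52*(-1/73))*(-128) = 100 + (39/((sqrt(2 + 28 + 2)/2)) + 52/73)*(-128) = 100 + (39/((sqrt(32)/2)) + 52/73)*(-128) = 100 + (39/(((4*sqrt(2))/2)) + 52/73)*(-128) = 100 + (39/((2*sqrt(2))) + 52/73)*(-128) = 100 + (39*(sqrt(2)/4) + 52/73)*(-128) = 100 + (39*sqrt(2)/4 + 52/73)*(-128) = 100 + (52/73 + 39*sqrt(2)/4)*(-128) = 100 + (-6656/73 - 1248*sqrt(2)) = 644/73 - 1248*sqrt(2)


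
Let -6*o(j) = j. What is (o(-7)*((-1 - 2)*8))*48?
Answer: -1344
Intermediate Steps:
o(j) = -j/6
(o(-7)*((-1 - 2)*8))*48 = ((-⅙*(-7))*((-1 - 2)*8))*48 = (7*(-3*8)/6)*48 = ((7/6)*(-24))*48 = -28*48 = -1344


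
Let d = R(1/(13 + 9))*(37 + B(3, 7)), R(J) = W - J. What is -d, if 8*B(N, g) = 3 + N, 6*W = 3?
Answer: -755/44 ≈ -17.159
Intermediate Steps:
W = 1/2 (W = (1/6)*3 = 1/2 ≈ 0.50000)
B(N, g) = 3/8 + N/8 (B(N, g) = (3 + N)/8 = 3/8 + N/8)
R(J) = 1/2 - J
d = 755/44 (d = (1/2 - 1/(13 + 9))*(37 + (3/8 + (1/8)*3)) = (1/2 - 1/22)*(37 + (3/8 + 3/8)) = (1/2 - 1*1/22)*(37 + 3/4) = (1/2 - 1/22)*(151/4) = (5/11)*(151/4) = 755/44 ≈ 17.159)
-d = -1*755/44 = -755/44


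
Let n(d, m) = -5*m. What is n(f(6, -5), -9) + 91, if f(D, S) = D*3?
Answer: 136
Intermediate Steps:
f(D, S) = 3*D
n(f(6, -5), -9) + 91 = -5*(-9) + 91 = 45 + 91 = 136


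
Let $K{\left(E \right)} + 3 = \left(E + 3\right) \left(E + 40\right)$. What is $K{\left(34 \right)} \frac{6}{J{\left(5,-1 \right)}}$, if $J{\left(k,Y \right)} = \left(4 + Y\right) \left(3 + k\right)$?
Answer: $\frac{2735}{4} \approx 683.75$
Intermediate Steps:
$J{\left(k,Y \right)} = \left(3 + k\right) \left(4 + Y\right)$
$K{\left(E \right)} = -3 + \left(3 + E\right) \left(40 + E\right)$ ($K{\left(E \right)} = -3 + \left(E + 3\right) \left(E + 40\right) = -3 + \left(3 + E\right) \left(40 + E\right)$)
$K{\left(34 \right)} \frac{6}{J{\left(5,-1 \right)}} = \left(117 + 34^{2} + 43 \cdot 34\right) \frac{6}{12 + 3 \left(-1\right) + 4 \cdot 5 - 5} = \left(117 + 1156 + 1462\right) \frac{6}{12 - 3 + 20 - 5} = 2735 \cdot \frac{6}{24} = 2735 \cdot 6 \cdot \frac{1}{24} = 2735 \cdot \frac{1}{4} = \frac{2735}{4}$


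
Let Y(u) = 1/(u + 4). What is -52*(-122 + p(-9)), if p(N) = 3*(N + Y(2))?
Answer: 7722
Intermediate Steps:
Y(u) = 1/(4 + u)
p(N) = ½ + 3*N (p(N) = 3*(N + 1/(4 + 2)) = 3*(N + 1/6) = 3*(N + ⅙) = 3*(⅙ + N) = ½ + 3*N)
-52*(-122 + p(-9)) = -52*(-122 + (½ + 3*(-9))) = -52*(-122 + (½ - 27)) = -52*(-122 - 53/2) = -52*(-297/2) = 7722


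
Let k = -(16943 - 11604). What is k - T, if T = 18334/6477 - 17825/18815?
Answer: -130173085726/24372951 ≈ -5340.9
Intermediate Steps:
T = 45900337/24372951 (T = 18334*(1/6477) - 17825*1/18815 = 18334/6477 - 3565/3763 = 45900337/24372951 ≈ 1.8832)
k = -5339 (k = -1*5339 = -5339)
k - T = -5339 - 1*45900337/24372951 = -5339 - 45900337/24372951 = -130173085726/24372951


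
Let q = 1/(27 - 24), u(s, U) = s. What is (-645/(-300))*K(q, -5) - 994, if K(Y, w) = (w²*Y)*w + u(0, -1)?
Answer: -13003/12 ≈ -1083.6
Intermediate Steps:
q = ⅓ (q = 1/3 = ⅓ ≈ 0.33333)
K(Y, w) = Y*w³ (K(Y, w) = (w²*Y)*w + 0 = (Y*w²)*w + 0 = Y*w³ + 0 = Y*w³)
(-645/(-300))*K(q, -5) - 994 = (-645/(-300))*((⅓)*(-5)³) - 994 = (-645*(-1/300))*((⅓)*(-125)) - 994 = (43/20)*(-125/3) - 994 = -1075/12 - 994 = -13003/12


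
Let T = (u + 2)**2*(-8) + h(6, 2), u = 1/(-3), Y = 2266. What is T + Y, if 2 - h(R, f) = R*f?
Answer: 20104/9 ≈ 2233.8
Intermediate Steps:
h(R, f) = 2 - R*f
u = -1/3 ≈ -0.33333
T = -290/9 (T = (-1/3 + 2)**2*(-8) + (2 - 1*6*2) = (5/3)**2*(-8) + (2 - 12) = (25/9)*(-8) - 10 = -200/9 - 10 = -290/9 ≈ -32.222)
T + Y = -290/9 + 2266 = 20104/9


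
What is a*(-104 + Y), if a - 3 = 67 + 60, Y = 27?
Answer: -10010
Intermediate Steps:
a = 130 (a = 3 + (67 + 60) = 3 + 127 = 130)
a*(-104 + Y) = 130*(-104 + 27) = 130*(-77) = -10010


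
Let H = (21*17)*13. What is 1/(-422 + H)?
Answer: 1/4219 ≈ 0.00023702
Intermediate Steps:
H = 4641 (H = 357*13 = 4641)
1/(-422 + H) = 1/(-422 + 4641) = 1/4219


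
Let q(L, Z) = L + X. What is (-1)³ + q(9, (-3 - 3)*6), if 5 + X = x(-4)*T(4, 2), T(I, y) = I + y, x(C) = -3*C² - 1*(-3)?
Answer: -267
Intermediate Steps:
x(C) = 3 - 3*C² (x(C) = -3*C² + 3 = 3 - 3*C²)
X = -275 (X = -5 + (3 - 3*(-4)²)*(4 + 2) = -5 + (3 - 3*16)*6 = -5 + (3 - 48)*6 = -5 - 45*6 = -5 - 270 = -275)
q(L, Z) = -275 + L (q(L, Z) = L - 275 = -275 + L)
(-1)³ + q(9, (-3 - 3)*6) = (-1)³ + (-275 + 9) = -1 - 266 = -267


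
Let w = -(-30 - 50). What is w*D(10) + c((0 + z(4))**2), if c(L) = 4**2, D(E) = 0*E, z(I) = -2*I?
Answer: 16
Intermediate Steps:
D(E) = 0
c(L) = 16
w = 80 (w = -1*(-80) = 80)
w*D(10) + c((0 + z(4))**2) = 80*0 + 16 = 0 + 16 = 16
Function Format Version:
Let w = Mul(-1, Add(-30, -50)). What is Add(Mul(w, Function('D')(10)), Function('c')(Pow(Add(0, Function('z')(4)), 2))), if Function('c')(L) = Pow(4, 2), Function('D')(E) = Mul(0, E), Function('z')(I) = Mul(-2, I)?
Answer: 16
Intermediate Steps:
Function('D')(E) = 0
Function('c')(L) = 16
w = 80 (w = Mul(-1, -80) = 80)
Add(Mul(w, Function('D')(10)), Function('c')(Pow(Add(0, Function('z')(4)), 2))) = Add(Mul(80, 0), 16) = Add(0, 16) = 16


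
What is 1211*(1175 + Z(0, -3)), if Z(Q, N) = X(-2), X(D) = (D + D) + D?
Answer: 1415659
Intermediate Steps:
X(D) = 3*D (X(D) = 2*D + D = 3*D)
Z(Q, N) = -6 (Z(Q, N) = 3*(-2) = -6)
1211*(1175 + Z(0, -3)) = 1211*(1175 - 6) = 1211*1169 = 1415659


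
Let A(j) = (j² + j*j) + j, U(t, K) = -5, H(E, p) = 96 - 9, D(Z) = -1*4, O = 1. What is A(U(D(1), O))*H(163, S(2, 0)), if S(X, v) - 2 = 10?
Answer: 3915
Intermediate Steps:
D(Z) = -4
S(X, v) = 12 (S(X, v) = 2 + 10 = 12)
H(E, p) = 87
A(j) = j + 2*j² (A(j) = (j² + j²) + j = 2*j² + j = j + 2*j²)
A(U(D(1), O))*H(163, S(2, 0)) = -5*(1 + 2*(-5))*87 = -5*(1 - 10)*87 = -5*(-9)*87 = 45*87 = 3915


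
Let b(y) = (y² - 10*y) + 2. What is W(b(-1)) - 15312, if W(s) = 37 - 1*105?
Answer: -15380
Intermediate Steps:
b(y) = 2 + y² - 10*y
W(s) = -68 (W(s) = 37 - 105 = -68)
W(b(-1)) - 15312 = -68 - 15312 = -15380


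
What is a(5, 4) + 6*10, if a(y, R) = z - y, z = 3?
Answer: 58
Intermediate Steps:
a(y, R) = 3 - y
a(5, 4) + 6*10 = (3 - 1*5) + 6*10 = (3 - 5) + 60 = -2 + 60 = 58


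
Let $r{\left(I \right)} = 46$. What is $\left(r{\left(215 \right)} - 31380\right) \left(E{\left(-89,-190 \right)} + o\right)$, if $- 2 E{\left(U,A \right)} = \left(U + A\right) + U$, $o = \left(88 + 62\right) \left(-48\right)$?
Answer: $219839344$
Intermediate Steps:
$o = -7200$ ($o = 150 \left(-48\right) = -7200$)
$E{\left(U,A \right)} = - U - \frac{A}{2}$ ($E{\left(U,A \right)} = - \frac{\left(U + A\right) + U}{2} = - \frac{\left(A + U\right) + U}{2} = - \frac{A + 2 U}{2} = - U - \frac{A}{2}$)
$\left(r{\left(215 \right)} - 31380\right) \left(E{\left(-89,-190 \right)} + o\right) = \left(46 - 31380\right) \left(\left(\left(-1\right) \left(-89\right) - -95\right) - 7200\right) = - 31334 \left(\left(89 + 95\right) - 7200\right) = - 31334 \left(184 - 7200\right) = \left(-31334\right) \left(-7016\right) = 219839344$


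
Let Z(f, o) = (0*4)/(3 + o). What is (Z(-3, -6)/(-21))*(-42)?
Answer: 0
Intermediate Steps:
Z(f, o) = 0 (Z(f, o) = 0/(3 + o) = 0)
(Z(-3, -6)/(-21))*(-42) = (0/(-21))*(-42) = -1/21*0*(-42) = 0*(-42) = 0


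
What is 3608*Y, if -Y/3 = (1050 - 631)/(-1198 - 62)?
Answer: 377938/105 ≈ 3599.4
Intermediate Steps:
Y = 419/420 (Y = -3*(1050 - 631)/(-1198 - 62) = -1257/(-1260) = -1257*(-1)/1260 = -3*(-419/1260) = 419/420 ≈ 0.99762)
3608*Y = 3608*(419/420) = 377938/105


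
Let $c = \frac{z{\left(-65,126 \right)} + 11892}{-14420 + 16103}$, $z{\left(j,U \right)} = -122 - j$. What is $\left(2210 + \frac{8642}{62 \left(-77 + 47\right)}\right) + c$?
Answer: $\frac{384756023}{173910} \approx 2212.4$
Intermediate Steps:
$c = \frac{1315}{187}$ ($c = \frac{\left(-122 - -65\right) + 11892}{-14420 + 16103} = \frac{\left(-122 + 65\right) + 11892}{1683} = \left(-57 + 11892\right) \frac{1}{1683} = 11835 \cdot \frac{1}{1683} = \frac{1315}{187} \approx 7.0321$)
$\left(2210 + \frac{8642}{62 \left(-77 + 47\right)}\right) + c = \left(2210 + \frac{8642}{62 \left(-77 + 47\right)}\right) + \frac{1315}{187} = \left(2210 + \frac{8642}{62 \left(-30\right)}\right) + \frac{1315}{187} = \left(2210 + \frac{8642}{-1860}\right) + \frac{1315}{187} = \left(2210 + 8642 \left(- \frac{1}{1860}\right)\right) + \frac{1315}{187} = \left(2210 - \frac{4321}{930}\right) + \frac{1315}{187} = \frac{2050979}{930} + \frac{1315}{187} = \frac{384756023}{173910}$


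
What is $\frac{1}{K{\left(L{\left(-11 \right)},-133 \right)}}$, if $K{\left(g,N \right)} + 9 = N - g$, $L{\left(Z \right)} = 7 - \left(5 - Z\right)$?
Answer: $- \frac{1}{133} \approx -0.0075188$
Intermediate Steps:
$L{\left(Z \right)} = 2 + Z$ ($L{\left(Z \right)} = 7 + \left(-5 + Z\right) = 2 + Z$)
$K{\left(g,N \right)} = -9 + N - g$ ($K{\left(g,N \right)} = -9 + \left(N - g\right) = -9 + N - g$)
$\frac{1}{K{\left(L{\left(-11 \right)},-133 \right)}} = \frac{1}{-9 - 133 - \left(2 - 11\right)} = \frac{1}{-9 - 133 - -9} = \frac{1}{-9 - 133 + 9} = \frac{1}{-133} = - \frac{1}{133}$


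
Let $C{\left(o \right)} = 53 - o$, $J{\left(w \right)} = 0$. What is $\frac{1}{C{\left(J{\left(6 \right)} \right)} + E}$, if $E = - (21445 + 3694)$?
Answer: $- \frac{1}{25086} \approx -3.9863 \cdot 10^{-5}$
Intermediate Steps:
$E = -25139$ ($E = \left(-1\right) 25139 = -25139$)
$\frac{1}{C{\left(J{\left(6 \right)} \right)} + E} = \frac{1}{\left(53 - 0\right) - 25139} = \frac{1}{\left(53 + 0\right) - 25139} = \frac{1}{53 - 25139} = \frac{1}{-25086} = - \frac{1}{25086}$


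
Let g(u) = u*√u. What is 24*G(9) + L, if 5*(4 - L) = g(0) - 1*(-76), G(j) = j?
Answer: 1024/5 ≈ 204.80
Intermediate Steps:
g(u) = u^(3/2)
L = -56/5 (L = 4 - (0^(3/2) - 1*(-76))/5 = 4 - (0 + 76)/5 = 4 - ⅕*76 = 4 - 76/5 = -56/5 ≈ -11.200)
24*G(9) + L = 24*9 - 56/5 = 216 - 56/5 = 1024/5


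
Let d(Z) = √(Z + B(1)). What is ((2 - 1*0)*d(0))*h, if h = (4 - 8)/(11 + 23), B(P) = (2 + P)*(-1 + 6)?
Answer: -4*√15/17 ≈ -0.91129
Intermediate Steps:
B(P) = 10 + 5*P (B(P) = (2 + P)*5 = 10 + 5*P)
d(Z) = √(15 + Z) (d(Z) = √(Z + (10 + 5*1)) = √(Z + (10 + 5)) = √(Z + 15) = √(15 + Z))
h = -2/17 (h = -4/34 = -4*1/34 = -2/17 ≈ -0.11765)
((2 - 1*0)*d(0))*h = ((2 - 1*0)*√(15 + 0))*(-2/17) = ((2 + 0)*√15)*(-2/17) = (2*√15)*(-2/17) = -4*√15/17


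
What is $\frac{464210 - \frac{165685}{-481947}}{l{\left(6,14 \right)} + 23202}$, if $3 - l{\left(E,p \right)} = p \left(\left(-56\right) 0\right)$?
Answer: $\frac{44744956511}{2236716027} \approx 20.005$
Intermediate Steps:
$l{\left(E,p \right)} = 3$ ($l{\left(E,p \right)} = 3 - p \left(\left(-56\right) 0\right) = 3 - p 0 = 3 - 0 = 3 + 0 = 3$)
$\frac{464210 - \frac{165685}{-481947}}{l{\left(6,14 \right)} + 23202} = \frac{464210 - \frac{165685}{-481947}}{3 + 23202} = \frac{464210 - - \frac{165685}{481947}}{23205} = \left(464210 + \frac{165685}{481947}\right) \frac{1}{23205} = \frac{223724782555}{481947} \cdot \frac{1}{23205} = \frac{44744956511}{2236716027}$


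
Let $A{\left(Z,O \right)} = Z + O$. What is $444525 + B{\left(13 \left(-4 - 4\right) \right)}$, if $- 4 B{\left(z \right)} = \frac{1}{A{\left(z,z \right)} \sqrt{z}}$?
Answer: $444525 - \frac{i \sqrt{26}}{43264} \approx 4.4453 \cdot 10^{5} - 0.00011786 i$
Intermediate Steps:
$A{\left(Z,O \right)} = O + Z$
$B{\left(z \right)} = - \frac{1}{8 z^{\frac{3}{2}}}$ ($B{\left(z \right)} = - \frac{1}{4 \left(z + z\right) \sqrt{z}} = - \frac{1}{4 \cdot 2 z \sqrt{z}} = - \frac{1}{4 \cdot 2 z^{\frac{3}{2}}} = - \frac{\frac{1}{2} \frac{1}{z^{\frac{3}{2}}}}{4} = - \frac{1}{8 z^{\frac{3}{2}}}$)
$444525 + B{\left(13 \left(-4 - 4\right) \right)} = 444525 - \frac{1}{8 \cdot 13 \sqrt{13} \left(-4 - 4\right)^{\frac{3}{2}}} = 444525 - \frac{1}{8 \left(- 208 i \sqrt{26}\right)} = 444525 - \frac{\frac{1}{5408} i \sqrt{26}}{8} = 444525 - \frac{i \sqrt{26}}{43264}$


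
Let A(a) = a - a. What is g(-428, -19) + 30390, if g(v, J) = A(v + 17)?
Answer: 30390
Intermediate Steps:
A(a) = 0
g(v, J) = 0
g(-428, -19) + 30390 = 0 + 30390 = 30390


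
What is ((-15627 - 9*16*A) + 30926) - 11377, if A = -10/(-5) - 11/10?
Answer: 18962/5 ≈ 3792.4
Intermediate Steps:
A = 9/10 (A = -10*(-⅕) - 11*⅒ = 2 - 11/10 = 9/10 ≈ 0.90000)
((-15627 - 9*16*A) + 30926) - 11377 = ((-15627 - 9*16*9/10) + 30926) - 11377 = ((-15627 - 144*9/10) + 30926) - 11377 = ((-15627 - 1*648/5) + 30926) - 11377 = ((-15627 - 648/5) + 30926) - 11377 = (-78783/5 + 30926) - 11377 = 75847/5 - 11377 = 18962/5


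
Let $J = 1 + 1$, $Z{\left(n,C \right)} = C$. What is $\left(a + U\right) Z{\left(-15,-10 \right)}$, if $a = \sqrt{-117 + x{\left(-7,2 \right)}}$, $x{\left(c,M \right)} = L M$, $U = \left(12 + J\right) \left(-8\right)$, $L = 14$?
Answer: $1120 - 10 i \sqrt{89} \approx 1120.0 - 94.34 i$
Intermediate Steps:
$J = 2$
$U = -112$ ($U = \left(12 + 2\right) \left(-8\right) = 14 \left(-8\right) = -112$)
$x{\left(c,M \right)} = 14 M$
$a = i \sqrt{89}$ ($a = \sqrt{-117 + 14 \cdot 2} = \sqrt{-117 + 28} = \sqrt{-89} = i \sqrt{89} \approx 9.434 i$)
$\left(a + U\right) Z{\left(-15,-10 \right)} = \left(i \sqrt{89} - 112\right) \left(-10\right) = \left(-112 + i \sqrt{89}\right) \left(-10\right) = 1120 - 10 i \sqrt{89}$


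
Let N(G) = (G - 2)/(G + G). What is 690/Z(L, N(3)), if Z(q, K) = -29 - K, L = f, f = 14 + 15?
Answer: -828/35 ≈ -23.657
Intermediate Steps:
f = 29
L = 29
N(G) = (-2 + G)/(2*G) (N(G) = (-2 + G)/((2*G)) = (-2 + G)*(1/(2*G)) = (-2 + G)/(2*G))
690/Z(L, N(3)) = 690/(-29 - (-2 + 3)/(2*3)) = 690/(-29 - 1/(2*3)) = 690/(-29 - 1*⅙) = 690/(-29 - ⅙) = 690/(-175/6) = 690*(-6/175) = -828/35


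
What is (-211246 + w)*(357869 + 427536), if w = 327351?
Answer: 91189447525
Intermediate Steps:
(-211246 + w)*(357869 + 427536) = (-211246 + 327351)*(357869 + 427536) = 116105*785405 = 91189447525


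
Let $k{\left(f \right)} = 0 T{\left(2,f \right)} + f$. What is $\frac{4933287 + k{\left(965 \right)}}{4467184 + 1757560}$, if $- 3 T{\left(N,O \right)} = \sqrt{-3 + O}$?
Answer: $\frac{1233563}{1556186} \approx 0.79268$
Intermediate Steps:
$T{\left(N,O \right)} = - \frac{\sqrt{-3 + O}}{3}$
$k{\left(f \right)} = f$ ($k{\left(f \right)} = 0 \left(- \frac{\sqrt{-3 + f}}{3}\right) + f = 0 + f = f$)
$\frac{4933287 + k{\left(965 \right)}}{4467184 + 1757560} = \frac{4933287 + 965}{4467184 + 1757560} = \frac{4934252}{6224744} = 4934252 \cdot \frac{1}{6224744} = \frac{1233563}{1556186}$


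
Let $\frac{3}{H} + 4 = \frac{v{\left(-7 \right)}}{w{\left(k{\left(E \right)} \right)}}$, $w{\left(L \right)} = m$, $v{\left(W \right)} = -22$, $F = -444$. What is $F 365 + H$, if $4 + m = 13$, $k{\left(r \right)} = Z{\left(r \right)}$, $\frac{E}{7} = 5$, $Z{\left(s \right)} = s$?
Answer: $- \frac{9399507}{58} \approx -1.6206 \cdot 10^{5}$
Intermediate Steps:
$E = 35$ ($E = 7 \cdot 5 = 35$)
$k{\left(r \right)} = r$
$m = 9$ ($m = -4 + 13 = 9$)
$w{\left(L \right)} = 9$
$H = - \frac{27}{58}$ ($H = \frac{3}{-4 - \frac{22}{9}} = \frac{3}{- \frac{58}{9}} = 3 \left(- \frac{9}{58}\right) = - \frac{27}{58} \approx -0.46552$)
$F 365 + H = \left(-444\right) 365 - \frac{27}{58} = -162060 - \frac{27}{58} = - \frac{9399507}{58}$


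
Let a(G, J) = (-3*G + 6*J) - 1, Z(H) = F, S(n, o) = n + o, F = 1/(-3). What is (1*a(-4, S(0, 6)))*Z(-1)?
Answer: -47/3 ≈ -15.667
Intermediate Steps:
F = -⅓ ≈ -0.33333
Z(H) = -⅓
a(G, J) = -1 - 3*G + 6*J
(1*a(-4, S(0, 6)))*Z(-1) = (1*(-1 - 3*(-4) + 6*(0 + 6)))*(-⅓) = (1*(-1 + 12 + 6*6))*(-⅓) = (1*(-1 + 12 + 36))*(-⅓) = (1*47)*(-⅓) = 47*(-⅓) = -47/3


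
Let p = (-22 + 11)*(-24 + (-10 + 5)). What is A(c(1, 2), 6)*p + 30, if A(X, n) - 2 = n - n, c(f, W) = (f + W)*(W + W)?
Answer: 668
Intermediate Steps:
c(f, W) = 2*W*(W + f) (c(f, W) = (W + f)*(2*W) = 2*W*(W + f))
A(X, n) = 2 (A(X, n) = 2 + (n - n) = 2 + 0 = 2)
p = 319 (p = -11*(-24 - 5) = -11*(-29) = 319)
A(c(1, 2), 6)*p + 30 = 2*319 + 30 = 638 + 30 = 668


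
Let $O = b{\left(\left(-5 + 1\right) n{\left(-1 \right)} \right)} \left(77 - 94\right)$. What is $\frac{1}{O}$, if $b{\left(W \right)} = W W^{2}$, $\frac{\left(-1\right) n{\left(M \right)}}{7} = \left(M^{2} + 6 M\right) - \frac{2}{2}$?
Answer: $\frac{1}{80607744} \approx 1.2406 \cdot 10^{-8}$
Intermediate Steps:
$n{\left(M \right)} = 7 - 42 M - 7 M^{2}$ ($n{\left(M \right)} = - 7 \left(\left(M^{2} + 6 M\right) - \frac{2}{2}\right) = - 7 \left(\left(M^{2} + 6 M\right) - 1\right) = - 7 \left(-1 + M^{2} + 6 M\right) = 7 - 42 M - 7 M^{2}$)
$b{\left(W \right)} = W^{3}$
$O = 80607744$ ($O = \left(\left(-5 + 1\right) \left(7 - -42 - 7 \left(-1\right)^{2}\right)\right)^{3} \left(77 - 94\right) = \left(- 4 \left(7 + 42 - 7\right)\right)^{3} \left(-17\right) = \left(\left(-4\right) 42\right)^{3} \left(-17\right) = \left(-168\right)^{3} \left(-17\right) = \left(-4741632\right) \left(-17\right) = 80607744$)
$\frac{1}{O} = \frac{1}{80607744}$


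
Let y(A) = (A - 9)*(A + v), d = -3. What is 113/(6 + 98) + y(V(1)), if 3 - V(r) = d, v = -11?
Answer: 1673/104 ≈ 16.087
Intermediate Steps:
V(r) = 6 (V(r) = 3 - 1*(-3) = 3 + 3 = 6)
y(A) = (-11 + A)*(-9 + A) (y(A) = (A - 9)*(A - 11) = (-9 + A)*(-11 + A) = (-11 + A)*(-9 + A))
113/(6 + 98) + y(V(1)) = 113/(6 + 98) + (99 + 6² - 20*6) = 113/104 + (99 + 36 - 120) = (1/104)*113 + 15 = 113/104 + 15 = 1673/104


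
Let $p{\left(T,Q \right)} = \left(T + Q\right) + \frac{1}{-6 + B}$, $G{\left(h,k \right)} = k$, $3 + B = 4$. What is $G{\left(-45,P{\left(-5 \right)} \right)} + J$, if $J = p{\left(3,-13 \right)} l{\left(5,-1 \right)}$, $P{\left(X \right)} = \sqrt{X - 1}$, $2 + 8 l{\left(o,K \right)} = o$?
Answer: $- \frac{153}{40} + i \sqrt{6} \approx -3.825 + 2.4495 i$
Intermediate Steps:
$B = 1$ ($B = -3 + 4 = 1$)
$l{\left(o,K \right)} = - \frac{1}{4} + \frac{o}{8}$
$P{\left(X \right)} = \sqrt{-1 + X}$
$p{\left(T,Q \right)} = - \frac{1}{5} + Q + T$ ($p{\left(T,Q \right)} = \left(T + Q\right) + \frac{1}{-6 + 1} = \left(Q + T\right) + \frac{1}{-5} = \left(Q + T\right) - \frac{1}{5} = - \frac{1}{5} + Q + T$)
$J = - \frac{153}{40}$ ($J = \left(- \frac{1}{5} - 13 + 3\right) \left(- \frac{1}{4} + \frac{1}{8} \cdot 5\right) = - \frac{51 \left(- \frac{1}{4} + \frac{5}{8}\right)}{5} = \left(- \frac{51}{5}\right) \frac{3}{8} = - \frac{153}{40} \approx -3.825$)
$G{\left(-45,P{\left(-5 \right)} \right)} + J = \sqrt{-1 - 5} - \frac{153}{40} = \sqrt{-6} - \frac{153}{40} = i \sqrt{6} - \frac{153}{40} = - \frac{153}{40} + i \sqrt{6}$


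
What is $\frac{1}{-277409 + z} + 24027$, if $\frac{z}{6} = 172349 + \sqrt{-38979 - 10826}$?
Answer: $\frac{2751447014239244}{114514796441} - \frac{6 i \sqrt{49805}}{572573982205} \approx 24027.0 - 2.3386 \cdot 10^{-9} i$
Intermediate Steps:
$z = 1034094 + 6 i \sqrt{49805}$ ($z = 6 \left(172349 + \sqrt{-38979 - 10826}\right) = 6 \left(172349 + \sqrt{-49805}\right) = 6 \left(172349 + i \sqrt{49805}\right) = 1034094 + 6 i \sqrt{49805} \approx 1.0341 \cdot 10^{6} + 1339.0 i$)
$\frac{1}{-277409 + z} + 24027 = \frac{1}{-277409 + \left(1034094 + 6 i \sqrt{49805}\right)} + 24027 = \frac{1}{756685 + 6 i \sqrt{49805}} + 24027 = 24027 + \frac{1}{756685 + 6 i \sqrt{49805}}$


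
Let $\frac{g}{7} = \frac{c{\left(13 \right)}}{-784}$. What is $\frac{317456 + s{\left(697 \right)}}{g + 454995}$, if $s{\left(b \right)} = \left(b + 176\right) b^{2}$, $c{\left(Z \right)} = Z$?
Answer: $\frac{47536015856}{50959427} \approx 932.82$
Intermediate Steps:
$g = - \frac{13}{112}$ ($g = 7 \frac{1}{-784} \cdot 13 = 7 \left(\left(- \frac{1}{784}\right) 13\right) = 7 \left(- \frac{13}{784}\right) = - \frac{13}{112} \approx -0.11607$)
$s{\left(b \right)} = b^{2} \left(176 + b\right)$ ($s{\left(b \right)} = \left(176 + b\right) b^{2} = b^{2} \left(176 + b\right)$)
$\frac{317456 + s{\left(697 \right)}}{g + 454995} = \frac{317456 + 697^{2} \left(176 + 697\right)}{- \frac{13}{112} + 454995} = \frac{317456 + 485809 \cdot 873}{\frac{50959427}{112}} = \left(317456 + 424111257\right) \frac{112}{50959427} = 424428713 \cdot \frac{112}{50959427} = \frac{47536015856}{50959427}$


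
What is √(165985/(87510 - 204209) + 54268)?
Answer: √69661408817/1133 ≈ 232.95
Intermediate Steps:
√(165985/(87510 - 204209) + 54268) = √(165985/(-116699) + 54268) = √(165985*(-1/116699) + 54268) = √(-165985/116699 + 54268) = √(6332855347/116699) = √69661408817/1133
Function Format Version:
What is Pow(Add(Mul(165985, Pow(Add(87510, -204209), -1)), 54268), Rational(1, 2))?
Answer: Mul(Rational(1, 1133), Pow(69661408817, Rational(1, 2))) ≈ 232.95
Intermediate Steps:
Pow(Add(Mul(165985, Pow(Add(87510, -204209), -1)), 54268), Rational(1, 2)) = Pow(Add(Mul(165985, Pow(-116699, -1)), 54268), Rational(1, 2)) = Pow(Add(Mul(165985, Rational(-1, 116699)), 54268), Rational(1, 2)) = Pow(Add(Rational(-165985, 116699), 54268), Rational(1, 2)) = Pow(Rational(6332855347, 116699), Rational(1, 2)) = Mul(Rational(1, 1133), Pow(69661408817, Rational(1, 2)))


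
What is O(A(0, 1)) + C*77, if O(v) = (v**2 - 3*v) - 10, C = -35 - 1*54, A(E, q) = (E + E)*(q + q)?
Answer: -6863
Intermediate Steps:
A(E, q) = 4*E*q (A(E, q) = (2*E)*(2*q) = 4*E*q)
C = -89 (C = -35 - 54 = -89)
O(v) = -10 + v**2 - 3*v
O(A(0, 1)) + C*77 = (-10 + (4*0*1)**2 - 12*0) - 89*77 = (-10 + 0**2 - 3*0) - 6853 = (-10 + 0 + 0) - 6853 = -10 - 6853 = -6863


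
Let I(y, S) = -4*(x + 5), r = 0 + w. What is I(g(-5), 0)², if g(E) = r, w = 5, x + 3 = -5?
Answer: 144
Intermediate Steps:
x = -8 (x = -3 - 5 = -8)
r = 5 (r = 0 + 5 = 5)
g(E) = 5
I(y, S) = 12 (I(y, S) = -4*(-8 + 5) = -4*(-3) = 12)
I(g(-5), 0)² = 12² = 144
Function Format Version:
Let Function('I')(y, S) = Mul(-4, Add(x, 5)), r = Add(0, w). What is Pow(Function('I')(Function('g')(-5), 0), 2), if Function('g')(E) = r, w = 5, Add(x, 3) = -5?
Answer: 144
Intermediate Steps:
x = -8 (x = Add(-3, -5) = -8)
r = 5 (r = Add(0, 5) = 5)
Function('g')(E) = 5
Function('I')(y, S) = 12 (Function('I')(y, S) = Mul(-4, Add(-8, 5)) = Mul(-4, -3) = 12)
Pow(Function('I')(Function('g')(-5), 0), 2) = Pow(12, 2) = 144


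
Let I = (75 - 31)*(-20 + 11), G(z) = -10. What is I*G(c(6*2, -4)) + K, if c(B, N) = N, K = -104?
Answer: 3856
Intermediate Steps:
I = -396 (I = 44*(-9) = -396)
I*G(c(6*2, -4)) + K = -396*(-10) - 104 = 3960 - 104 = 3856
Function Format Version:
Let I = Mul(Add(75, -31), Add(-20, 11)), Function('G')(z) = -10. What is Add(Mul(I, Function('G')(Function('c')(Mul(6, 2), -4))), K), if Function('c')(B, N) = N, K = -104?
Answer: 3856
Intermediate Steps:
I = -396 (I = Mul(44, -9) = -396)
Add(Mul(I, Function('G')(Function('c')(Mul(6, 2), -4))), K) = Add(Mul(-396, -10), -104) = Add(3960, -104) = 3856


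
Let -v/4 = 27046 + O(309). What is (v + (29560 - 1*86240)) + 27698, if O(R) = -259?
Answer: -136130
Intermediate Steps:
v = -107148 (v = -4*(27046 - 259) = -4*26787 = -107148)
(v + (29560 - 1*86240)) + 27698 = (-107148 + (29560 - 1*86240)) + 27698 = (-107148 + (29560 - 86240)) + 27698 = (-107148 - 56680) + 27698 = -163828 + 27698 = -136130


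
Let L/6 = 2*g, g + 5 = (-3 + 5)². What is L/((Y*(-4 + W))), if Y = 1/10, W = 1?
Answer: 40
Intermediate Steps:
g = -1 (g = -5 + (-3 + 5)² = -5 + 2² = -5 + 4 = -1)
L = -12 (L = 6*(2*(-1)) = 6*(-2) = -12)
Y = ⅒ ≈ 0.10000
L/((Y*(-4 + W))) = -12*10/(-4 + 1) = -12/((⅒)*(-3)) = -12/(-3/10) = -12*(-10/3) = 40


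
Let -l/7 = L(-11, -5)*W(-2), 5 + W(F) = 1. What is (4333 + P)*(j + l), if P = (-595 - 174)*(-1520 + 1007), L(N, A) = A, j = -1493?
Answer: -651289390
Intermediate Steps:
W(F) = -4 (W(F) = -5 + 1 = -4)
l = -140 (l = -(-35)*(-4) = -7*20 = -140)
P = 394497 (P = -769*(-513) = 394497)
(4333 + P)*(j + l) = (4333 + 394497)*(-1493 - 140) = 398830*(-1633) = -651289390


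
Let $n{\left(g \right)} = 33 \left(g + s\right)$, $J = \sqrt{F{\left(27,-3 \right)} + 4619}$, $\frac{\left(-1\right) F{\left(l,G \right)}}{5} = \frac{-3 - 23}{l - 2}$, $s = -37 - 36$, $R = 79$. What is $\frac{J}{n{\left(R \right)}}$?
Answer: $\frac{\sqrt{12845}}{330} \approx 0.34344$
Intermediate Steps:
$s = -73$
$F{\left(l,G \right)} = \frac{130}{-2 + l}$ ($F{\left(l,G \right)} = - 5 \frac{-3 - 23}{l - 2} = - 5 \left(- \frac{26}{-2 + l}\right) = \frac{130}{-2 + l}$)
$J = \frac{3 \sqrt{12845}}{5}$ ($J = \sqrt{\frac{130}{-2 + 27} + 4619} = \sqrt{\frac{130}{25} + 4619} = \sqrt{130 \cdot \frac{1}{25} + 4619} = \sqrt{\frac{26}{5} + 4619} = \sqrt{\frac{23121}{5}} = \frac{3 \sqrt{12845}}{5} \approx 68.001$)
$n{\left(g \right)} = -2409 + 33 g$ ($n{\left(g \right)} = 33 \left(g - 73\right) = 33 \left(-73 + g\right) = -2409 + 33 g$)
$\frac{J}{n{\left(R \right)}} = \frac{\frac{3}{5} \sqrt{12845}}{-2409 + 33 \cdot 79} = \frac{\frac{3}{5} \sqrt{12845}}{-2409 + 2607} = \frac{\frac{3}{5} \sqrt{12845}}{198} = \frac{3 \sqrt{12845}}{5} \cdot \frac{1}{198} = \frac{\sqrt{12845}}{330}$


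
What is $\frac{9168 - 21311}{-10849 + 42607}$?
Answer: $- \frac{12143}{31758} \approx -0.38236$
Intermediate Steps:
$\frac{9168 - 21311}{-10849 + 42607} = - \frac{12143}{31758}$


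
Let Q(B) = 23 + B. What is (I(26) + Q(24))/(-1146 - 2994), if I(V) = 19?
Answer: -11/690 ≈ -0.015942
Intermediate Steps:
(I(26) + Q(24))/(-1146 - 2994) = (19 + (23 + 24))/(-1146 - 2994) = (19 + 47)/(-4140) = 66*(-1/4140) = -11/690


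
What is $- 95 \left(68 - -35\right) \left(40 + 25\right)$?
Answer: $-636025$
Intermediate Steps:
$- 95 \left(68 - -35\right) \left(40 + 25\right) = - 95 \left(68 + 35\right) 65 = \left(-95\right) 103 \cdot 65 = \left(-9785\right) 65 = -636025$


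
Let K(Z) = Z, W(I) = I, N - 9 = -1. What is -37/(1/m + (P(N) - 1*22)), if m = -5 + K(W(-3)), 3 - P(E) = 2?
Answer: 296/169 ≈ 1.7515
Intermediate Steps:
N = 8 (N = 9 - 1 = 8)
P(E) = 1 (P(E) = 3 - 1*2 = 3 - 2 = 1)
m = -8 (m = -5 - 3 = -8)
-37/(1/m + (P(N) - 1*22)) = -37/(1/(-8) + (1 - 1*22)) = -37/(-⅛ + (1 - 22)) = -37/(-⅛ - 21) = -37/(-169/8) = -37*(-8/169) = 296/169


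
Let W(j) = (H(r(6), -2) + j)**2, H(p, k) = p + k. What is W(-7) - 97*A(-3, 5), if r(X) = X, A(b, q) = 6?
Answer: -573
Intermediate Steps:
H(p, k) = k + p
W(j) = (4 + j)**2 (W(j) = ((-2 + 6) + j)**2 = (4 + j)**2)
W(-7) - 97*A(-3, 5) = (4 - 7)**2 - 97*6 = (-3)**2 - 582 = 9 - 582 = -573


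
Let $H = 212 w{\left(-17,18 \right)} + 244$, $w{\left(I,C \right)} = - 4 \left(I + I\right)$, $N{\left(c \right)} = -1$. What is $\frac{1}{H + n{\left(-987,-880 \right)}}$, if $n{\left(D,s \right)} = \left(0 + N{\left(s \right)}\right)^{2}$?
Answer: $\frac{1}{29077} \approx 3.4391 \cdot 10^{-5}$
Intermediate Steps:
$w{\left(I,C \right)} = - 8 I$ ($w{\left(I,C \right)} = - 4 \cdot 2 I = - 8 I$)
$H = 29076$ ($H = 212 \left(\left(-8\right) \left(-17\right)\right) + 244 = 212 \cdot 136 + 244 = 28832 + 244 = 29076$)
$n{\left(D,s \right)} = 1$ ($n{\left(D,s \right)} = \left(0 - 1\right)^{2} = \left(-1\right)^{2} = 1$)
$\frac{1}{H + n{\left(-987,-880 \right)}} = \frac{1}{29076 + 1} = \frac{1}{29077}$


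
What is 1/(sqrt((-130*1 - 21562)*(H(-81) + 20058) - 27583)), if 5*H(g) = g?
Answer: -I*sqrt(10869357715)/2173871543 ≈ -4.7959e-5*I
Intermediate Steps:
H(g) = g/5
1/(sqrt((-130*1 - 21562)*(H(-81) + 20058) - 27583)) = 1/(sqrt((-130*1 - 21562)*((1/5)*(-81) + 20058) - 27583)) = 1/(sqrt((-130 - 21562)*(-81/5 + 20058) - 27583)) = 1/(sqrt(-21692*100209/5 - 27583)) = 1/(sqrt(-2173733628/5 - 27583)) = 1/(sqrt(-2173871543/5)) = 1/(I*sqrt(10869357715)/5) = -I*sqrt(10869357715)/2173871543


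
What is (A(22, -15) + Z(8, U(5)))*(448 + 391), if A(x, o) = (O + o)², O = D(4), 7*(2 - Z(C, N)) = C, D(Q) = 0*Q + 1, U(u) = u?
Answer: 1156142/7 ≈ 1.6516e+5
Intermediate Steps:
D(Q) = 1 (D(Q) = 0 + 1 = 1)
Z(C, N) = 2 - C/7
O = 1
A(x, o) = (1 + o)²
(A(22, -15) + Z(8, U(5)))*(448 + 391) = ((1 - 15)² + (2 - ⅐*8))*(448 + 391) = ((-14)² + (2 - 8/7))*839 = (196 + 6/7)*839 = (1378/7)*839 = 1156142/7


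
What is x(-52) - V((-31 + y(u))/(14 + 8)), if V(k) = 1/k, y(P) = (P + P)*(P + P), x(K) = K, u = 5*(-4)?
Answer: -81610/1569 ≈ -52.014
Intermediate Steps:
u = -20
y(P) = 4*P² (y(P) = (2*P)*(2*P) = 4*P²)
x(-52) - V((-31 + y(u))/(14 + 8)) = -52 - 1/((-31 + 4*(-20)²)/(14 + 8)) = -52 - 1/((-31 + 4*400)/22) = -52 - 1/((-31 + 1600)*(1/22)) = -52 - 1/(1569*(1/22)) = -52 - 1/1569/22 = -52 - 1*22/1569 = -52 - 22/1569 = -81610/1569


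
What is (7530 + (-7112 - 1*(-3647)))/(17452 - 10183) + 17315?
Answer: 41955600/2423 ≈ 17316.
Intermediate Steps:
(7530 + (-7112 - 1*(-3647)))/(17452 - 10183) + 17315 = (7530 + (-7112 + 3647))/7269 + 17315 = (7530 - 3465)*(1/7269) + 17315 = 4065*(1/7269) + 17315 = 1355/2423 + 17315 = 41955600/2423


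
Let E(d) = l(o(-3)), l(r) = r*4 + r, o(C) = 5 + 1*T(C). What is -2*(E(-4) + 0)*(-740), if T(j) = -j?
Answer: 59200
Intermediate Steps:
o(C) = 5 - C (o(C) = 5 + 1*(-C) = 5 - C)
l(r) = 5*r (l(r) = 4*r + r = 5*r)
E(d) = 40 (E(d) = 5*(5 - 1*(-3)) = 5*(5 + 3) = 5*8 = 40)
-2*(E(-4) + 0)*(-740) = -2*(40 + 0)*(-740) = -2*40*(-740) = -80*(-740) = 59200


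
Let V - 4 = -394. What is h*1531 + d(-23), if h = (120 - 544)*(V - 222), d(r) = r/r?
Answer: 397276129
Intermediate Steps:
V = -390 (V = 4 - 394 = -390)
d(r) = 1
h = 259488 (h = (120 - 544)*(-390 - 222) = -424*(-612) = 259488)
h*1531 + d(-23) = 259488*1531 + 1 = 397276128 + 1 = 397276129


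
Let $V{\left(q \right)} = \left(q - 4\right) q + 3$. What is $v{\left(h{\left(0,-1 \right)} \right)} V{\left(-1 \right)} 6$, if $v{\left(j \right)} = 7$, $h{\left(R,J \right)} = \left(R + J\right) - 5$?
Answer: $336$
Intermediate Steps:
$h{\left(R,J \right)} = -5 + J + R$ ($h{\left(R,J \right)} = \left(J + R\right) - 5 = -5 + J + R$)
$V{\left(q \right)} = 3 + q \left(-4 + q\right)$ ($V{\left(q \right)} = \left(-4 + q\right) q + 3 = q \left(-4 + q\right) + 3 = 3 + q \left(-4 + q\right)$)
$v{\left(h{\left(0,-1 \right)} \right)} V{\left(-1 \right)} 6 = 7 \left(3 + \left(-1\right)^{2} - -4\right) 6 = 7 \left(3 + 1 + 4\right) 6 = 7 \cdot 8 \cdot 6 = 56 \cdot 6 = 336$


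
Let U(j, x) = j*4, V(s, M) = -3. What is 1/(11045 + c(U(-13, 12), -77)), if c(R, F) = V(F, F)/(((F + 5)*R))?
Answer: 1248/13784159 ≈ 9.0539e-5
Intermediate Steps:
U(j, x) = 4*j
c(R, F) = -3/(R*(5 + F)) (c(R, F) = -3*1/(R*(F + 5)) = -3*1/(R*(5 + F)) = -3/(R*(5 + F)))
1/(11045 + c(U(-13, 12), -77)) = 1/(11045 - 3/((4*(-13))*(5 - 77))) = 1/(11045 - 3/(-52*(-72))) = 1/(11045 - 3*(-1/52)*(-1/72)) = 1/(11045 - 1/1248) = 1/(13784159/1248) = 1248/13784159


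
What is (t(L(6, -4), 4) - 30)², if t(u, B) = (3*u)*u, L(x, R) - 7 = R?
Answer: 9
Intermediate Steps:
L(x, R) = 7 + R
t(u, B) = 3*u²
(t(L(6, -4), 4) - 30)² = (3*(7 - 4)² - 30)² = (3*3² - 30)² = (3*9 - 30)² = (27 - 30)² = (-3)² = 9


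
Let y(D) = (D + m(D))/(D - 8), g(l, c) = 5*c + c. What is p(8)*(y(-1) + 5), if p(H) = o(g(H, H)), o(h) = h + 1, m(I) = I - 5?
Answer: 2548/9 ≈ 283.11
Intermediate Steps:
m(I) = -5 + I
g(l, c) = 6*c
y(D) = (-5 + 2*D)/(-8 + D) (y(D) = (D + (-5 + D))/(D - 8) = (-5 + 2*D)/(-8 + D))
o(h) = 1 + h
p(H) = 1 + 6*H
p(8)*(y(-1) + 5) = (1 + 6*8)*((-5 + 2*(-1))/(-8 - 1) + 5) = (1 + 48)*((-5 - 2)/(-9) + 5) = 49*(-⅑*(-7) + 5) = 49*(7/9 + 5) = 49*(52/9) = 2548/9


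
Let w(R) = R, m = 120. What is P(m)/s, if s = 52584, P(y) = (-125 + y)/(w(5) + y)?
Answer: -1/1314600 ≈ -7.6069e-7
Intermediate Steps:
P(y) = (-125 + y)/(5 + y)
P(m)/s = ((-125 + 120)/(5 + 120))/52584 = (-5/125)*(1/52584) = ((1/125)*(-5))*(1/52584) = -1/25*1/52584 = -1/1314600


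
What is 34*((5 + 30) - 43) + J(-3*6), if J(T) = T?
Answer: -290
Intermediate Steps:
34*((5 + 30) - 43) + J(-3*6) = 34*((5 + 30) - 43) - 3*6 = 34*(35 - 43) - 18 = 34*(-8) - 18 = -272 - 18 = -290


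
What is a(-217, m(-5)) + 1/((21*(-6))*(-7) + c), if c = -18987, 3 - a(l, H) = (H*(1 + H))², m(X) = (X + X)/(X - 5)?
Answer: -18106/18105 ≈ -1.0001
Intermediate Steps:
m(X) = 2*X/(-5 + X) (m(X) = (2*X)/(-5 + X) = 2*X/(-5 + X))
a(l, H) = 3 - H²*(1 + H)² (a(l, H) = 3 - (H*(1 + H))² = 3 - H²*(1 + H)²)
a(-217, m(-5)) + 1/((21*(-6))*(-7) + c) = (3 - (2*(-5)/(-5 - 5))²*(1 + 2*(-5)/(-5 - 5))²) + 1/((21*(-6))*(-7) - 18987) = (3 - (2*(-5)/(-10))²*(1 + 2*(-5)/(-10))²) + 1/(-126*(-7) - 18987) = (3 - (2*(-5)*(-⅒))²*(1 + 2*(-5)*(-⅒))²) + 1/(882 - 18987) = (3 - 1*1²*(1 + 1)²) + 1/(-18105) = (3 - 1*1*2²) - 1/18105 = (3 - 1*1*4) - 1/18105 = (3 - 4) - 1/18105 = -1 - 1/18105 = -18106/18105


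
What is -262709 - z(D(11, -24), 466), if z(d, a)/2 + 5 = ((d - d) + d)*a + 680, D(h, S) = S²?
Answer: -800891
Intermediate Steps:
z(d, a) = 1350 + 2*a*d (z(d, a) = -10 + 2*(((d - d) + d)*a + 680) = -10 + 2*((0 + d)*a + 680) = -10 + 2*(d*a + 680) = -10 + 2*(a*d + 680) = -10 + 2*(680 + a*d) = -10 + (1360 + 2*a*d) = 1350 + 2*a*d)
-262709 - z(D(11, -24), 466) = -262709 - (1350 + 2*466*(-24)²) = -262709 - (1350 + 2*466*576) = -262709 - (1350 + 536832) = -262709 - 1*538182 = -262709 - 538182 = -800891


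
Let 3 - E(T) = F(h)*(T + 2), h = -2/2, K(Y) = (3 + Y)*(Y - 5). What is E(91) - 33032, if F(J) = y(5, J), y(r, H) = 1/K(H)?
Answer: -132085/4 ≈ -33021.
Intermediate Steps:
K(Y) = (-5 + Y)*(3 + Y) (K(Y) = (3 + Y)*(-5 + Y) = (-5 + Y)*(3 + Y))
h = -1 (h = -2*1/2 = -1)
y(r, H) = 1/(-15 + H**2 - 2*H)
F(J) = 1/(-15 + J**2 - 2*J)
E(T) = 19/6 + T/12 (E(T) = 3 - (T + 2)/(-15 + (-1)**2 - 2*(-1)) = 3 - (2 + T)/(-15 + 1 + 2) = 3 - (2 + T)/(-12) = 3 - (-1)*(2 + T)/12 = 3 - (-1/6 - T/12) = 3 + (1/6 + T/12) = 19/6 + T/12)
E(91) - 33032 = (19/6 + (1/12)*91) - 33032 = (19/6 + 91/12) - 33032 = 43/4 - 33032 = -132085/4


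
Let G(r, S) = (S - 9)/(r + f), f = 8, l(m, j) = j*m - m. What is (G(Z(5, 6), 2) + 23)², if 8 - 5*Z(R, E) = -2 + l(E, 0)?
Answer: 32041/64 ≈ 500.64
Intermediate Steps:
l(m, j) = -m + j*m
Z(R, E) = 2 + E/5 (Z(R, E) = 8/5 - (-2 + E*(-1 + 0))/5 = 8/5 - (-2 + E*(-1))/5 = 8/5 - (-2 - E)/5 = 8/5 + (⅖ + E/5) = 2 + E/5)
G(r, S) = (-9 + S)/(8 + r) (G(r, S) = (S - 9)/(r + 8) = (-9 + S)/(8 + r))
(G(Z(5, 6), 2) + 23)² = ((-9 + 2)/(8 + (2 + (⅕)*6)) + 23)² = (-7/(8 + (2 + 6/5)) + 23)² = (-7/(8 + 16/5) + 23)² = (-7/(56/5) + 23)² = ((5/56)*(-7) + 23)² = (-5/8 + 23)² = (179/8)² = 32041/64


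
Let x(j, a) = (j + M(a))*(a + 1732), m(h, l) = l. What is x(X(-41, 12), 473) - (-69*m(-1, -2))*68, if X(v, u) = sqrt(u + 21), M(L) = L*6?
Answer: 6248406 + 2205*sqrt(33) ≈ 6.2611e+6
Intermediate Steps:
M(L) = 6*L
X(v, u) = sqrt(21 + u)
x(j, a) = (1732 + a)*(j + 6*a) (x(j, a) = (j + 6*a)*(a + 1732) = (j + 6*a)*(1732 + a) = (1732 + a)*(j + 6*a))
x(X(-41, 12), 473) - (-69*m(-1, -2))*68 = (6*473**2 + 1732*sqrt(21 + 12) + 10392*473 + 473*sqrt(21 + 12)) - (-69*(-2))*68 = (6*223729 + 1732*sqrt(33) + 4915416 + 473*sqrt(33)) - 138*68 = (1342374 + 1732*sqrt(33) + 4915416 + 473*sqrt(33)) - 1*9384 = (6257790 + 2205*sqrt(33)) - 9384 = 6248406 + 2205*sqrt(33)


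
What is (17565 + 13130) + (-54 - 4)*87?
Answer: 25649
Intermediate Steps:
(17565 + 13130) + (-54 - 4)*87 = 30695 - 58*87 = 30695 - 5046 = 25649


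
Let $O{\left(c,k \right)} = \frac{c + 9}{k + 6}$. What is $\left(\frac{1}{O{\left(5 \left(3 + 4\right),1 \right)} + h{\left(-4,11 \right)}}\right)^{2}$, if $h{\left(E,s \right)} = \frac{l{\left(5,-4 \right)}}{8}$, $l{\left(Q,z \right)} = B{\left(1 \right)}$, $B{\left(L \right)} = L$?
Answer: $\frac{3136}{128881} \approx 0.024333$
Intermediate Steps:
$l{\left(Q,z \right)} = 1$
$h{\left(E,s \right)} = \frac{1}{8}$ ($h{\left(E,s \right)} = 1 \cdot \frac{1}{8} = \frac{1}{8}$)
$O{\left(c,k \right)} = \frac{9 + c}{6 + k}$
$\left(\frac{1}{O{\left(5 \left(3 + 4\right),1 \right)} + h{\left(-4,11 \right)}}\right)^{2} = \left(\frac{1}{\frac{9 + 5 \left(3 + 4\right)}{6 + 1} + \frac{1}{8}}\right)^{2} = \left(\frac{1}{\frac{9 + 5 \cdot 7}{7} + \frac{1}{8}}\right)^{2} = \left(\frac{1}{\frac{9 + 35}{7} + \frac{1}{8}}\right)^{2} = \left(\frac{1}{\frac{1}{7} \cdot 44 + \frac{1}{8}}\right)^{2} = \left(\frac{1}{\frac{44}{7} + \frac{1}{8}}\right)^{2} = \left(\frac{1}{\frac{359}{56}}\right)^{2} = \left(\frac{56}{359}\right)^{2} = \frac{3136}{128881}$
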